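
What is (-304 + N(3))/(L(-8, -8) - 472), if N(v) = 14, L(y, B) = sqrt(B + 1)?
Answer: 136880/222791 + 290*I*sqrt(7)/222791 ≈ 0.61439 + 0.0034439*I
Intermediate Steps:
L(y, B) = sqrt(1 + B)
(-304 + N(3))/(L(-8, -8) - 472) = (-304 + 14)/(sqrt(1 - 8) - 472) = -290/(sqrt(-7) - 472) = -290/(I*sqrt(7) - 472) = -290/(-472 + I*sqrt(7))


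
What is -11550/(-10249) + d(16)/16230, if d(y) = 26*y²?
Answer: 127836922/83170635 ≈ 1.5370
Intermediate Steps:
-11550/(-10249) + d(16)/16230 = -11550/(-10249) + (26*16²)/16230 = -11550*(-1/10249) + (26*256)*(1/16230) = 11550/10249 + 6656*(1/16230) = 11550/10249 + 3328/8115 = 127836922/83170635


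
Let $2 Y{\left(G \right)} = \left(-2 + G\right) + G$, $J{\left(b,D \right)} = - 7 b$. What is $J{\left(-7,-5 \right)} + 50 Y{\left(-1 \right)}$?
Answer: $-51$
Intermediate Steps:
$Y{\left(G \right)} = -1 + G$ ($Y{\left(G \right)} = \frac{\left(-2 + G\right) + G}{2} = \frac{-2 + 2 G}{2} = -1 + G$)
$J{\left(-7,-5 \right)} + 50 Y{\left(-1 \right)} = \left(-7\right) \left(-7\right) + 50 \left(-1 - 1\right) = 49 + 50 \left(-2\right) = 49 - 100 = -51$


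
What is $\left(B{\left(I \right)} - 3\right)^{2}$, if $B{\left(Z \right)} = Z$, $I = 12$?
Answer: $81$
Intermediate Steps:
$\left(B{\left(I \right)} - 3\right)^{2} = \left(12 - 3\right)^{2} = 9^{2} = 81$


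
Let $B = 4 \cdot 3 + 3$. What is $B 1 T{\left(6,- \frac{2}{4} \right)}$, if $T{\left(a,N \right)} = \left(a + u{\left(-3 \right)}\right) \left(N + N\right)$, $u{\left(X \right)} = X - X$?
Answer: $-90$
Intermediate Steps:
$B = 15$ ($B = 12 + 3 = 15$)
$u{\left(X \right)} = 0$
$T{\left(a,N \right)} = 2 N a$ ($T{\left(a,N \right)} = \left(a + 0\right) \left(N + N\right) = a 2 N = 2 N a$)
$B 1 T{\left(6,- \frac{2}{4} \right)} = 15 \cdot 1 \cdot 2 \left(- \frac{2}{4}\right) 6 = 15 \cdot 2 \left(\left(-2\right) \frac{1}{4}\right) 6 = 15 \cdot 2 \left(- \frac{1}{2}\right) 6 = 15 \left(-6\right) = -90$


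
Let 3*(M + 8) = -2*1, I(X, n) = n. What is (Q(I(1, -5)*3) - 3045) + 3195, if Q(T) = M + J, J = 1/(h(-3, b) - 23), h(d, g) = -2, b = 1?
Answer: 10597/75 ≈ 141.29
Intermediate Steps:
J = -1/25 (J = 1/(-2 - 23) = 1/(-25) = -1/25 ≈ -0.040000)
M = -26/3 (M = -8 + (-2*1)/3 = -8 + (⅓)*(-2) = -8 - ⅔ = -26/3 ≈ -8.6667)
Q(T) = -653/75 (Q(T) = -26/3 - 1/25 = -653/75)
(Q(I(1, -5)*3) - 3045) + 3195 = (-653/75 - 3045) + 3195 = -229028/75 + 3195 = 10597/75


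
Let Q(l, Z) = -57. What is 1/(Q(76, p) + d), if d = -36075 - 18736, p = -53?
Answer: -1/54868 ≈ -1.8226e-5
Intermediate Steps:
d = -54811
1/(Q(76, p) + d) = 1/(-57 - 54811) = 1/(-54868) = -1/54868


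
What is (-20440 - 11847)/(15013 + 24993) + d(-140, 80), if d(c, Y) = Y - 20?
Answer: 28531/482 ≈ 59.193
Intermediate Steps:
d(c, Y) = -20 + Y
(-20440 - 11847)/(15013 + 24993) + d(-140, 80) = (-20440 - 11847)/(15013 + 24993) + (-20 + 80) = -32287/40006 + 60 = -32287*1/40006 + 60 = -389/482 + 60 = 28531/482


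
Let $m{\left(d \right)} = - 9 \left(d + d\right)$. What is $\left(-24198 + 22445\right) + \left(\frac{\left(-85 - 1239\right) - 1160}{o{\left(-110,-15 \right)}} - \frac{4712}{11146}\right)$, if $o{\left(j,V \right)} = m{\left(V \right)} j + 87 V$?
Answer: $- \frac{33662398977}{19198985} \approx -1753.3$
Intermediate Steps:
$m{\left(d \right)} = - 18 d$ ($m{\left(d \right)} = - 9 \cdot 2 d = - 18 d$)
$o{\left(j,V \right)} = 87 V - 18 V j$ ($o{\left(j,V \right)} = - 18 V j + 87 V = 87 V - 18 V j$)
$\left(-24198 + 22445\right) + \left(\frac{\left(-85 - 1239\right) - 1160}{o{\left(-110,-15 \right)}} - \frac{4712}{11146}\right) = \left(-24198 + 22445\right) - \left(\frac{2356}{5573} - \frac{\left(-85 - 1239\right) - 1160}{3 \left(-15\right) \left(29 - -660\right)}\right) = -1753 - \left(\frac{2356}{5573} - \frac{-1324 - 1160}{3 \left(-15\right) \left(29 + 660\right)}\right) = -1753 - \left(\frac{2356}{5573} + \frac{2484}{3 \left(-15\right) 689}\right) = -1753 - \left(\frac{2356}{5573} + \frac{2484}{-31005}\right) = -1753 - \frac{6578272}{19198985} = - \frac{33662398977}{19198985}$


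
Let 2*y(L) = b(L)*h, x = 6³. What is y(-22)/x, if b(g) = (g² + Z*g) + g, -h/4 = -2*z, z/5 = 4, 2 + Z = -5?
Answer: 6160/27 ≈ 228.15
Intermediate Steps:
Z = -7 (Z = -2 - 5 = -7)
z = 20 (z = 5*4 = 20)
h = 160 (h = -(-8)*20 = -4*(-40) = 160)
b(g) = g² - 6*g (b(g) = (g² - 7*g) + g = g² - 6*g)
x = 216
y(L) = 80*L*(-6 + L) (y(L) = ((L*(-6 + L))*160)/2 = (160*L*(-6 + L))/2 = 80*L*(-6 + L))
y(-22)/x = (80*(-22)*(-6 - 22))/216 = (80*(-22)*(-28))*(1/216) = 49280*(1/216) = 6160/27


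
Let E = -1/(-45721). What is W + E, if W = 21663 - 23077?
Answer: -64649493/45721 ≈ -1414.0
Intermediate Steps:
E = 1/45721 (E = -1*(-1/45721) = 1/45721 ≈ 2.1872e-5)
W = -1414
W + E = -1414 + 1/45721 = -64649493/45721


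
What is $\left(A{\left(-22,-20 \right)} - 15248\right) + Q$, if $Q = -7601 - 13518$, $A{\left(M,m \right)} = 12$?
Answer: $-36355$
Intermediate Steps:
$Q = -21119$ ($Q = -7601 - 13518 = -21119$)
$\left(A{\left(-22,-20 \right)} - 15248\right) + Q = \left(12 - 15248\right) - 21119 = -15236 - 21119 = -36355$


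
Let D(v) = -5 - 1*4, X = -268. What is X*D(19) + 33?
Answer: 2445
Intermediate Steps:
D(v) = -9 (D(v) = -5 - 4 = -9)
X*D(19) + 33 = -268*(-9) + 33 = 2412 + 33 = 2445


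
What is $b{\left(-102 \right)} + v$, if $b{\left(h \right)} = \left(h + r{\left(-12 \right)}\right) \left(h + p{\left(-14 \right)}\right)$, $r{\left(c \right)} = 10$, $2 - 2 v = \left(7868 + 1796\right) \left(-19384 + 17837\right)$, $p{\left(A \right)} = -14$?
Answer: $7485777$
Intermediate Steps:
$v = 7475105$ ($v = 1 - \frac{\left(7868 + 1796\right) \left(-19384 + 17837\right)}{2} = 1 - \frac{9664 \left(-1547\right)}{2} = 1 - -7475104 = 1 + 7475104 = 7475105$)
$b{\left(h \right)} = \left(-14 + h\right) \left(10 + h\right)$ ($b{\left(h \right)} = \left(h + 10\right) \left(h - 14\right) = \left(10 + h\right) \left(-14 + h\right) = \left(-14 + h\right) \left(10 + h\right)$)
$b{\left(-102 \right)} + v = \left(-140 + \left(-102\right)^{2} - -408\right) + 7475105 = \left(-140 + 10404 + 408\right) + 7475105 = 10672 + 7475105 = 7485777$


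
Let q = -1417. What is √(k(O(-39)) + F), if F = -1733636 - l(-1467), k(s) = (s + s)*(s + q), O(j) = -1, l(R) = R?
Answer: I*√1729333 ≈ 1315.0*I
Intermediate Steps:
k(s) = 2*s*(-1417 + s) (k(s) = (s + s)*(s - 1417) = (2*s)*(-1417 + s) = 2*s*(-1417 + s))
F = -1732169 (F = -1733636 - 1*(-1467) = -1733636 + 1467 = -1732169)
√(k(O(-39)) + F) = √(2*(-1)*(-1417 - 1) - 1732169) = √(2*(-1)*(-1418) - 1732169) = √(2836 - 1732169) = √(-1729333) = I*√1729333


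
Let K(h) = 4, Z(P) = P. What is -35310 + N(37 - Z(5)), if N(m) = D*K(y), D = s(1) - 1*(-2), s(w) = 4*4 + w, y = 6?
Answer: -35234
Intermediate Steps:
s(w) = 16 + w
D = 19 (D = (16 + 1) - 1*(-2) = 17 + 2 = 19)
N(m) = 76 (N(m) = 19*4 = 76)
-35310 + N(37 - Z(5)) = -35310 + 76 = -35234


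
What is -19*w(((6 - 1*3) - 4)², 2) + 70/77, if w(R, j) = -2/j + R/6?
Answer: 1105/66 ≈ 16.742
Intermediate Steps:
w(R, j) = -2/j + R/6 (w(R, j) = -2/j + R*(⅙) = -2/j + R/6)
-19*w(((6 - 1*3) - 4)², 2) + 70/77 = -19*(-2/2 + ((6 - 1*3) - 4)²/6) + 70/77 = -19*(-2*½ + ((6 - 3) - 4)²/6) + 70*(1/77) = -19*(-1 + (3 - 4)²/6) + 10/11 = -19*(-1 + (⅙)*(-1)²) + 10/11 = -19*(-1 + (⅙)*1) + 10/11 = -19*(-1 + ⅙) + 10/11 = -19*(-⅚) + 10/11 = 95/6 + 10/11 = 1105/66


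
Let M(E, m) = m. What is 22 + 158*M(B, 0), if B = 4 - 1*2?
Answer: 22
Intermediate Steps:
B = 2 (B = 4 - 2 = 2)
22 + 158*M(B, 0) = 22 + 158*0 = 22 + 0 = 22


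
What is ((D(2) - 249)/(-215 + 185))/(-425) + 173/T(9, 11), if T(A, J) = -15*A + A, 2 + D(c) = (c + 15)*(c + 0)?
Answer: -186091/133875 ≈ -1.3900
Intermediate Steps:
D(c) = -2 + c*(15 + c) (D(c) = -2 + (c + 15)*(c + 0) = -2 + (15 + c)*c = -2 + c*(15 + c))
T(A, J) = -14*A
((D(2) - 249)/(-215 + 185))/(-425) + 173/T(9, 11) = (((-2 + 2**2 + 15*2) - 249)/(-215 + 185))/(-425) + 173/((-14*9)) = (((-2 + 4 + 30) - 249)/(-30))*(-1/425) + 173/(-126) = ((32 - 249)*(-1/30))*(-1/425) + 173*(-1/126) = -217*(-1/30)*(-1/425) - 173/126 = (217/30)*(-1/425) - 173/126 = -217/12750 - 173/126 = -186091/133875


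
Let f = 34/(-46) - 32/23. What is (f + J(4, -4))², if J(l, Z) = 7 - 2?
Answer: 4356/529 ≈ 8.2344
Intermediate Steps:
J(l, Z) = 5
f = -49/23 (f = 34*(-1/46) - 32*1/23 = -17/23 - 32/23 = -49/23 ≈ -2.1304)
(f + J(4, -4))² = (-49/23 + 5)² = (66/23)² = 4356/529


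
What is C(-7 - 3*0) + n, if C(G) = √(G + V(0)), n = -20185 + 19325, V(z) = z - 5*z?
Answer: -860 + I*√7 ≈ -860.0 + 2.6458*I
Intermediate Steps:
V(z) = -4*z (V(z) = z - 5*z = -4*z)
n = -860
C(G) = √G (C(G) = √(G - 4*0) = √(G + 0) = √G)
C(-7 - 3*0) + n = √(-7 - 3*0) - 860 = √(-7 + 0) - 860 = √(-7) - 860 = I*√7 - 860 = -860 + I*√7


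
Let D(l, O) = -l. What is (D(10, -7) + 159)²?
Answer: 22201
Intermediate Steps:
(D(10, -7) + 159)² = (-1*10 + 159)² = (-10 + 159)² = 149² = 22201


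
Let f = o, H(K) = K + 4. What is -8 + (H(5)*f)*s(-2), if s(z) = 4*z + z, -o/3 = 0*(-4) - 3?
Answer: -818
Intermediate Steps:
H(K) = 4 + K
o = 9 (o = -3*(0*(-4) - 3) = -3*(0 - 3) = -3*(-3) = 9)
s(z) = 5*z
f = 9
-8 + (H(5)*f)*s(-2) = -8 + ((4 + 5)*9)*(5*(-2)) = -8 + (9*9)*(-10) = -8 + 81*(-10) = -8 - 810 = -818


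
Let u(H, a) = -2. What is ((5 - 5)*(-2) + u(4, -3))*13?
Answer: -26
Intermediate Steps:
((5 - 5)*(-2) + u(4, -3))*13 = ((5 - 5)*(-2) - 2)*13 = (0*(-2) - 2)*13 = (0 - 2)*13 = -2*13 = -26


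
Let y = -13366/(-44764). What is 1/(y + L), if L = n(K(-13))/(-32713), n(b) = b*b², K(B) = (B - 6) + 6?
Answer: 732182366/267794233 ≈ 2.7341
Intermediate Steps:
K(B) = B (K(B) = (-6 + B) + 6 = B)
n(b) = b³
y = 6683/22382 (y = -13366*(-1/44764) = 6683/22382 ≈ 0.29859)
L = 2197/32713 (L = (-13)³/(-32713) = -2197*(-1/32713) = 2197/32713 ≈ 0.067160)
1/(y + L) = 1/(6683/22382 + 2197/32713) = 1/(267794233/732182366) = 732182366/267794233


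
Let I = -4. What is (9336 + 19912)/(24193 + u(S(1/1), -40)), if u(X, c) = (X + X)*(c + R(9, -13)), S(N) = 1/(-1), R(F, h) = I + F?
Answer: 29248/24263 ≈ 1.2055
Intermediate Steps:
R(F, h) = -4 + F
S(N) = -1
u(X, c) = 2*X*(5 + c) (u(X, c) = (X + X)*(c + (-4 + 9)) = (2*X)*(c + 5) = (2*X)*(5 + c) = 2*X*(5 + c))
(9336 + 19912)/(24193 + u(S(1/1), -40)) = (9336 + 19912)/(24193 + 2*(-1)*(5 - 40)) = 29248/(24193 + 2*(-1)*(-35)) = 29248/(24193 + 70) = 29248/24263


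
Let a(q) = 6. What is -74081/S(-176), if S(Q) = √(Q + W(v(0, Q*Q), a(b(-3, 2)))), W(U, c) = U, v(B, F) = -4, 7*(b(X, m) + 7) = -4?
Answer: 74081*I*√5/30 ≈ 5521.7*I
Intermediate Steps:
b(X, m) = -53/7 (b(X, m) = -7 + (⅐)*(-4) = -7 - 4/7 = -53/7)
S(Q) = √(-4 + Q) (S(Q) = √(Q - 4) = √(-4 + Q))
-74081/S(-176) = -74081/√(-4 - 176) = -74081*(-I*√5/30) = -(-74081)*I*√5/30 = 74081*I*√5/30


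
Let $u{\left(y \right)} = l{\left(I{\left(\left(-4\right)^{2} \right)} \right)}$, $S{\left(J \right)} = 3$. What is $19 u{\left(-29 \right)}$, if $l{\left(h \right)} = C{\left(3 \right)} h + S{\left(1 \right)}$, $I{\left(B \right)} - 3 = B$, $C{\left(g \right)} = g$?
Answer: $1140$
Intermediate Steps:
$I{\left(B \right)} = 3 + B$
$l{\left(h \right)} = 3 + 3 h$ ($l{\left(h \right)} = 3 h + 3 = 3 + 3 h$)
$u{\left(y \right)} = 60$ ($u{\left(y \right)} = 3 + 3 \left(3 + \left(-4\right)^{2}\right) = 3 + 3 \left(3 + 16\right) = 3 + 3 \cdot 19 = 3 + 57 = 60$)
$19 u{\left(-29 \right)} = 19 \cdot 60 = 1140$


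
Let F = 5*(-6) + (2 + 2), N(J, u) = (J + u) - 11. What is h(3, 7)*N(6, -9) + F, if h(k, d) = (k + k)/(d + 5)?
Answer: -33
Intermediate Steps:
N(J, u) = -11 + J + u
h(k, d) = 2*k/(5 + d) (h(k, d) = (2*k)/(5 + d) = 2*k/(5 + d))
F = -26 (F = -30 + 4 = -26)
h(3, 7)*N(6, -9) + F = (2*3/(5 + 7))*(-11 + 6 - 9) - 26 = (2*3/12)*(-14) - 26 = (2*3*(1/12))*(-14) - 26 = (1/2)*(-14) - 26 = -7 - 26 = -33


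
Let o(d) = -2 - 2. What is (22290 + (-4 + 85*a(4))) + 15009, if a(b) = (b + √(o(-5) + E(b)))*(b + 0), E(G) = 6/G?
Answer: 38655 + 170*I*√10 ≈ 38655.0 + 537.59*I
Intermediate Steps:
o(d) = -4
a(b) = b*(b + √(-4 + 6/b)) (a(b) = (b + √(-4 + 6/b))*(b + 0) = (b + √(-4 + 6/b))*b = b*(b + √(-4 + 6/b)))
(22290 + (-4 + 85*a(4))) + 15009 = (22290 + (-4 + 85*(4*(4 + √2*√((3 - 2*4)/4))))) + 15009 = (22290 + (-4 + 85*(4*(4 + √2*√((3 - 8)/4))))) + 15009 = (22290 + (-4 + 85*(4*(4 + √2*√((¼)*(-5)))))) + 15009 = (22290 + (-4 + 85*(4*(4 + √2*√(-5/4))))) + 15009 = (22290 + (-4 + 85*(4*(4 + √2*(I*√5/2))))) + 15009 = (22290 + (-4 + 85*(4*(4 + I*√10/2)))) + 15009 = (22290 + (-4 + 85*(16 + 2*I*√10))) + 15009 = (22290 + (-4 + (1360 + 170*I*√10))) + 15009 = (22290 + (1356 + 170*I*√10)) + 15009 = (23646 + 170*I*√10) + 15009 = 38655 + 170*I*√10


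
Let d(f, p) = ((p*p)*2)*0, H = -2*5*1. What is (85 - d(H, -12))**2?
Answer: 7225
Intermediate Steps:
H = -10 (H = -10*1 = -10)
d(f, p) = 0 (d(f, p) = (p**2*2)*0 = (2*p**2)*0 = 0)
(85 - d(H, -12))**2 = (85 - 1*0)**2 = (85 + 0)**2 = 85**2 = 7225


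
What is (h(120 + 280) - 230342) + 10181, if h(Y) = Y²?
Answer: -60161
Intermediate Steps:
(h(120 + 280) - 230342) + 10181 = ((120 + 280)² - 230342) + 10181 = (400² - 230342) + 10181 = (160000 - 230342) + 10181 = -70342 + 10181 = -60161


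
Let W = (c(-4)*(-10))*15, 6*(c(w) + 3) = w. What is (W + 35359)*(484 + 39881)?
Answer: 1449466785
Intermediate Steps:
c(w) = -3 + w/6
W = 550 (W = ((-3 + (1/6)*(-4))*(-10))*15 = ((-3 - 2/3)*(-10))*15 = -11/3*(-10)*15 = (110/3)*15 = 550)
(W + 35359)*(484 + 39881) = (550 + 35359)*(484 + 39881) = 35909*40365 = 1449466785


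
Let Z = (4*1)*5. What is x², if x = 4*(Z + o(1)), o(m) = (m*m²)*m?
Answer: 7056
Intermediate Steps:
o(m) = m⁴ (o(m) = m³*m = m⁴)
Z = 20 (Z = 4*5 = 20)
x = 84 (x = 4*(20 + 1⁴) = 4*(20 + 1) = 4*21 = 84)
x² = 84² = 7056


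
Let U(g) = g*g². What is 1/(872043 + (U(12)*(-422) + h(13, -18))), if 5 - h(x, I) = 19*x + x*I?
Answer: 1/142819 ≈ 7.0019e-6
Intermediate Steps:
U(g) = g³
h(x, I) = 5 - 19*x - I*x (h(x, I) = 5 - (19*x + x*I) = 5 - (19*x + I*x) = 5 + (-19*x - I*x) = 5 - 19*x - I*x)
1/(872043 + (U(12)*(-422) + h(13, -18))) = 1/(872043 + (12³*(-422) + (5 - 19*13 - 1*(-18)*13))) = 1/(872043 + (1728*(-422) + (5 - 247 + 234))) = 1/(872043 + (-729216 - 8)) = 1/(872043 - 729224) = 1/142819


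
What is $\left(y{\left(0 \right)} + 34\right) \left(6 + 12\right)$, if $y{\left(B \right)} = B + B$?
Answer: $612$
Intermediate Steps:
$y{\left(B \right)} = 2 B$
$\left(y{\left(0 \right)} + 34\right) \left(6 + 12\right) = \left(2 \cdot 0 + 34\right) \left(6 + 12\right) = \left(0 + 34\right) 18 = 34 \cdot 18 = 612$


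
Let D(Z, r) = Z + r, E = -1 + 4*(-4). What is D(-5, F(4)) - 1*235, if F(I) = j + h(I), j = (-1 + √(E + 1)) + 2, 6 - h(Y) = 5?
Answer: -238 + 4*I ≈ -238.0 + 4.0*I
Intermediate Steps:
E = -17 (E = -1 - 16 = -17)
h(Y) = 1 (h(Y) = 6 - 1*5 = 6 - 5 = 1)
j = 1 + 4*I (j = (-1 + √(-17 + 1)) + 2 = (-1 + √(-16)) + 2 = (-1 + 4*I) + 2 = 1 + 4*I ≈ 1.0 + 4.0*I)
F(I) = 2 + 4*I (F(I) = (1 + 4*I) + 1 = 2 + 4*I)
D(-5, F(4)) - 1*235 = (-5 + (2 + 4*I)) - 1*235 = (-3 + 4*I) - 235 = -238 + 4*I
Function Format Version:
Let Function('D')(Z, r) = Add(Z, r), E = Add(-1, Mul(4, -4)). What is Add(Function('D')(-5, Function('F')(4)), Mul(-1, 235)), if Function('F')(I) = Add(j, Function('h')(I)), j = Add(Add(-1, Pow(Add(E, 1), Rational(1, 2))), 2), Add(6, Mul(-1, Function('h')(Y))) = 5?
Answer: Add(-238, Mul(4, I)) ≈ Add(-238.00, Mul(4.0000, I))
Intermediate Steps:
E = -17 (E = Add(-1, -16) = -17)
Function('h')(Y) = 1 (Function('h')(Y) = Add(6, Mul(-1, 5)) = Add(6, -5) = 1)
j = Add(1, Mul(4, I)) (j = Add(Add(-1, Pow(Add(-17, 1), Rational(1, 2))), 2) = Add(Add(-1, Pow(-16, Rational(1, 2))), 2) = Add(Add(-1, Mul(4, I)), 2) = Add(1, Mul(4, I)) ≈ Add(1.0000, Mul(4.0000, I)))
Function('F')(I) = Add(2, Mul(4, I)) (Function('F')(I) = Add(Add(1, Mul(4, I)), 1) = Add(2, Mul(4, I)))
Add(Function('D')(-5, Function('F')(4)), Mul(-1, 235)) = Add(Add(-5, Add(2, Mul(4, I))), Mul(-1, 235)) = Add(Add(-3, Mul(4, I)), -235) = Add(-238, Mul(4, I))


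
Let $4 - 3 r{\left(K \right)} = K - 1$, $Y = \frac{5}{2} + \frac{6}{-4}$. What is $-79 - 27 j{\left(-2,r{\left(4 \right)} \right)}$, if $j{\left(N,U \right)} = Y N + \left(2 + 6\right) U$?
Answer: $-97$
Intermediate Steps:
$Y = 1$ ($Y = 5 \cdot \frac{1}{2} + 6 \left(- \frac{1}{4}\right) = \frac{5}{2} - \frac{3}{2} = 1$)
$r{\left(K \right)} = \frac{5}{3} - \frac{K}{3}$ ($r{\left(K \right)} = \frac{4}{3} - \frac{K - 1}{3} = \frac{4}{3} - \frac{-1 + K}{3} = \frac{4}{3} - \left(- \frac{1}{3} + \frac{K}{3}\right) = \frac{5}{3} - \frac{K}{3}$)
$j{\left(N,U \right)} = N + 8 U$ ($j{\left(N,U \right)} = 1 N + \left(2 + 6\right) U = N + 8 U$)
$-79 - 27 j{\left(-2,r{\left(4 \right)} \right)} = -79 - 27 \left(-2 + 8 \left(\frac{5}{3} - \frac{4}{3}\right)\right) = -79 - 27 \left(-2 + 8 \cdot \frac{1}{3}\right) = -79 - 27 \left(-2 + \frac{8}{3}\right) = -79 - 18 = -97$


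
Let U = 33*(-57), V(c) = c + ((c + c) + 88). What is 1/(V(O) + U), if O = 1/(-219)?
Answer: -73/130890 ≈ -0.00055772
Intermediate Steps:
O = -1/219 ≈ -0.0045662
V(c) = 88 + 3*c (V(c) = c + (2*c + 88) = c + (88 + 2*c) = 88 + 3*c)
U = -1881
1/(V(O) + U) = 1/((88 + 3*(-1/219)) - 1881) = 1/((88 - 1/73) - 1881) = 1/(6423/73 - 1881) = 1/(-130890/73) = -73/130890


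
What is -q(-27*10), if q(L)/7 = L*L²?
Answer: 137781000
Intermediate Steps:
q(L) = 7*L³ (q(L) = 7*(L*L²) = 7*L³)
-q(-27*10) = -7*(-27*10)³ = -7*(-270)³ = -7*(-19683000) = -1*(-137781000) = 137781000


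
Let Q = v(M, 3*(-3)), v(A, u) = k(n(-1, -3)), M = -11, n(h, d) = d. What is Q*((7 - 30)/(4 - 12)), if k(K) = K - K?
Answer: 0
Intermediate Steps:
k(K) = 0
v(A, u) = 0
Q = 0
Q*((7 - 30)/(4 - 12)) = 0*((7 - 30)/(4 - 12)) = 0*(-23/(-8)) = 0*(-23*(-1/8)) = 0*(23/8) = 0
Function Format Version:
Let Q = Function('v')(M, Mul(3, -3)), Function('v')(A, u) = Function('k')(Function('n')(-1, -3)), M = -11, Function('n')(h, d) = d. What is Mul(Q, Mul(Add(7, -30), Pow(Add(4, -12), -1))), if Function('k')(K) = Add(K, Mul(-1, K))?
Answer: 0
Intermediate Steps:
Function('k')(K) = 0
Function('v')(A, u) = 0
Q = 0
Mul(Q, Mul(Add(7, -30), Pow(Add(4, -12), -1))) = Mul(0, Mul(Add(7, -30), Pow(Add(4, -12), -1))) = Mul(0, Mul(-23, Pow(-8, -1))) = Mul(0, Mul(-23, Rational(-1, 8))) = Mul(0, Rational(23, 8)) = 0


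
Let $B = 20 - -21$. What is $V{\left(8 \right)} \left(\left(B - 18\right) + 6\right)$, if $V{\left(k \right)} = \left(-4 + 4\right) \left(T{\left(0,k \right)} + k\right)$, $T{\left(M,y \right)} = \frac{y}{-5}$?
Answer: $0$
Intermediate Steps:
$T{\left(M,y \right)} = - \frac{y}{5}$ ($T{\left(M,y \right)} = y \left(- \frac{1}{5}\right) = - \frac{y}{5}$)
$V{\left(k \right)} = 0$ ($V{\left(k \right)} = \left(-4 + 4\right) \left(- \frac{k}{5} + k\right) = 0 \frac{4 k}{5} = 0$)
$B = 41$ ($B = 20 + 21 = 41$)
$V{\left(8 \right)} \left(\left(B - 18\right) + 6\right) = 0 \left(\left(41 - 18\right) + 6\right) = 0 \left(23 + 6\right) = 0 \cdot 29 = 0$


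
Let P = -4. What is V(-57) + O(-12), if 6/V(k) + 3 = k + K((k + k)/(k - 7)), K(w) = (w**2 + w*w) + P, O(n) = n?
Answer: -357300/29519 ≈ -12.104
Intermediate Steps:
K(w) = -4 + 2*w**2 (K(w) = (w**2 + w*w) - 4 = (w**2 + w**2) - 4 = 2*w**2 - 4 = -4 + 2*w**2)
V(k) = 6/(-7 + k + 8*k**2/(-7 + k)**2) (V(k) = 6/(-3 + (k + (-4 + 2*((k + k)/(k - 7))**2))) = 6/(-3 + (k + (-4 + 2*((2*k)/(-7 + k))**2))) = 6/(-3 + (k + (-4 + 2*(2*k/(-7 + k))**2))) = 6/(-3 + (k + (-4 + 2*(4*k**2/(-7 + k)**2)))) = 6/(-3 + (k + (-4 + 8*k**2/(-7 + k)**2))) = 6/(-3 + (-4 + k + 8*k**2/(-7 + k)**2)) = 6/(-7 + k + 8*k**2/(-7 + k)**2))
V(-57) + O(-12) = 6*(49 + (-57)**2 - 14*(-57))/(-343 + (-57)**3 - 13*(-57)**2 + 147*(-57)) - 12 = 6*(49 + 3249 + 798)/(-343 - 185193 - 13*3249 - 8379) - 12 = 6*4096/(-343 - 185193 - 42237 - 8379) - 12 = 6*4096/(-236152) - 12 = 6*(-1/236152)*4096 - 12 = -3072/29519 - 12 = -357300/29519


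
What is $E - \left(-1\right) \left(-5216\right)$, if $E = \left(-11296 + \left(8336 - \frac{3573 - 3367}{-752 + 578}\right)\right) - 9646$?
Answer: $- \frac{1550411}{87} \approx -17821.0$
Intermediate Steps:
$E = - \frac{1096619}{87}$ ($E = \left(-11296 + \left(8336 - \frac{206}{-174}\right)\right) - 9646 = \left(-11296 + \left(8336 - 206 \left(- \frac{1}{174}\right)\right)\right) - 9646 = \left(-11296 + \left(8336 - - \frac{103}{87}\right)\right) - 9646 = \left(-11296 + \left(8336 + \frac{103}{87}\right)\right) - 9646 = \left(-11296 + \frac{725335}{87}\right) - 9646 = - \frac{257417}{87} - 9646 = - \frac{1096619}{87} \approx -12605.0$)
$E - \left(-1\right) \left(-5216\right) = - \frac{1096619}{87} - \left(-1\right) \left(-5216\right) = - \frac{1096619}{87} - 5216 = - \frac{1550411}{87}$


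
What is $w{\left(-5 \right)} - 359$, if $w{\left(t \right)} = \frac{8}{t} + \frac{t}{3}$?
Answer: $- \frac{5434}{15} \approx -362.27$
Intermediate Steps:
$w{\left(t \right)} = \frac{8}{t} + \frac{t}{3}$ ($w{\left(t \right)} = \frac{8}{t} + t \frac{1}{3} = \frac{8}{t} + \frac{t}{3}$)
$w{\left(-5 \right)} - 359 = \left(\frac{8}{-5} + \frac{1}{3} \left(-5\right)\right) - 359 = \left(8 \left(- \frac{1}{5}\right) - \frac{5}{3}\right) - 359 = \left(- \frac{8}{5} - \frac{5}{3}\right) - 359 = - \frac{49}{15} - 359 = - \frac{5434}{15}$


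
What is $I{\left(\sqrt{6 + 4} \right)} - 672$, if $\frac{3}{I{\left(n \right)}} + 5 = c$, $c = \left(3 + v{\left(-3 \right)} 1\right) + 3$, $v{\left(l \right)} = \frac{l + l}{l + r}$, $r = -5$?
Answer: $- \frac{4692}{7} \approx -670.29$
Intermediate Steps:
$v{\left(l \right)} = \frac{2 l}{-5 + l}$ ($v{\left(l \right)} = \frac{l + l}{l - 5} = \frac{2 l}{-5 + l}$)
$c = \frac{27}{4}$ ($c = \left(3 + 2 \left(-3\right) \frac{1}{-5 - 3} \cdot 1\right) + 3 = \left(3 + 2 \left(-3\right) \frac{1}{-8} \cdot 1\right) + 3 = \left(3 + 2 \left(-3\right) \left(- \frac{1}{8}\right) 1\right) + 3 = \left(3 + \frac{3}{4} \cdot 1\right) + 3 = \left(3 + \frac{3}{4}\right) + 3 = \frac{15}{4} + 3 = \frac{27}{4} \approx 6.75$)
$I{\left(n \right)} = \frac{12}{7}$ ($I{\left(n \right)} = \frac{3}{-5 + \frac{27}{4}} = \frac{3}{\frac{7}{4}} = 3 \cdot \frac{4}{7} = \frac{12}{7}$)
$I{\left(\sqrt{6 + 4} \right)} - 672 = \frac{12}{7} - 672 = - \frac{4692}{7}$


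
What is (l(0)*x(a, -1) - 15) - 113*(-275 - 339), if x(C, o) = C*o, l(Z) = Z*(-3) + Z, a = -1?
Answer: 69367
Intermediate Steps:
l(Z) = -2*Z (l(Z) = -3*Z + Z = -2*Z)
(l(0)*x(a, -1) - 15) - 113*(-275 - 339) = ((-2*0)*(-1*(-1)) - 15) - 113*(-275 - 339) = (0*1 - 15) - 113*(-614) = (0 - 15) + 69382 = -15 + 69382 = 69367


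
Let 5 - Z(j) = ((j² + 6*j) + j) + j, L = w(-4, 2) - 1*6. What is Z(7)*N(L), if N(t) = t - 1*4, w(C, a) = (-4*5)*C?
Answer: -7000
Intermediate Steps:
w(C, a) = -20*C
L = 74 (L = -20*(-4) - 1*6 = 80 - 6 = 74)
N(t) = -4 + t (N(t) = t - 4 = -4 + t)
Z(j) = 5 - j² - 8*j (Z(j) = 5 - (((j² + 6*j) + j) + j) = 5 - ((j² + 7*j) + j) = 5 - (j² + 8*j) = 5 + (-j² - 8*j) = 5 - j² - 8*j)
Z(7)*N(L) = (5 - 1*7² - 8*7)*(-4 + 74) = (5 - 1*49 - 56)*70 = (5 - 49 - 56)*70 = -100*70 = -7000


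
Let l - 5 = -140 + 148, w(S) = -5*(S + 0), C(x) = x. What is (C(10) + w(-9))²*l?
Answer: 39325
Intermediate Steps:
w(S) = -5*S
l = 13 (l = 5 + (-140 + 148) = 5 + 8 = 13)
(C(10) + w(-9))²*l = (10 - 5*(-9))²*13 = (10 + 45)²*13 = 55²*13 = 3025*13 = 39325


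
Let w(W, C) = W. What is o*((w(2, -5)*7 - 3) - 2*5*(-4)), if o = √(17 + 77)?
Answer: 51*√94 ≈ 494.46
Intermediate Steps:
o = √94 ≈ 9.6954
o*((w(2, -5)*7 - 3) - 2*5*(-4)) = √94*((2*7 - 3) - 2*5*(-4)) = √94*((14 - 3) - 10*(-4)) = √94*(11 + 40) = √94*51 = 51*√94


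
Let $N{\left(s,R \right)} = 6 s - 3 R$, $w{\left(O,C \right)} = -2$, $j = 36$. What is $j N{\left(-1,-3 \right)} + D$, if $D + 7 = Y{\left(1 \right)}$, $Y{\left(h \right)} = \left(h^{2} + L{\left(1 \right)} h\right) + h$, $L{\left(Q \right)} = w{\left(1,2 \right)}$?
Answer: $101$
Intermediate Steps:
$L{\left(Q \right)} = -2$
$Y{\left(h \right)} = h^{2} - h$ ($Y{\left(h \right)} = \left(h^{2} - 2 h\right) + h = h^{2} - h$)
$D = -7$ ($D = -7 + 1 \left(-1 + 1\right) = -7 + 1 \cdot 0 = -7 + 0 = -7$)
$N{\left(s,R \right)} = - 3 R + 6 s$
$j N{\left(-1,-3 \right)} + D = 36 \left(\left(-3\right) \left(-3\right) + 6 \left(-1\right)\right) - 7 = 36 \left(9 - 6\right) - 7 = 36 \cdot 3 - 7 = 108 - 7 = 101$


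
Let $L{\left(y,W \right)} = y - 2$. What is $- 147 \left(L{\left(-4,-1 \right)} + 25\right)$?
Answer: $-2793$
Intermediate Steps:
$L{\left(y,W \right)} = -2 + y$ ($L{\left(y,W \right)} = y - 2 = -2 + y$)
$- 147 \left(L{\left(-4,-1 \right)} + 25\right) = - 147 \left(\left(-2 - 4\right) + 25\right) = - 147 \left(-6 + 25\right) = \left(-147\right) 19 = -2793$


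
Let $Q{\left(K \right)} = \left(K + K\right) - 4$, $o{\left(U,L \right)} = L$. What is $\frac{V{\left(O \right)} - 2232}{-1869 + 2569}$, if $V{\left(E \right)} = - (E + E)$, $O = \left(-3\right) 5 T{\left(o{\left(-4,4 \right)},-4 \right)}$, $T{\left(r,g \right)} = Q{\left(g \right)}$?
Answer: $- \frac{648}{175} \approx -3.7029$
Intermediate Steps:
$Q{\left(K \right)} = -4 + 2 K$ ($Q{\left(K \right)} = 2 K - 4 = -4 + 2 K$)
$T{\left(r,g \right)} = -4 + 2 g$
$O = 180$ ($O = \left(-3\right) 5 \left(-4 + 2 \left(-4\right)\right) = - 15 \left(-4 - 8\right) = \left(-15\right) \left(-12\right) = 180$)
$V{\left(E \right)} = - 2 E$
$\frac{V{\left(O \right)} - 2232}{-1869 + 2569} = \frac{\left(-2\right) 180 - 2232}{-1869 + 2569} = \frac{-360 - 2232}{700} = \left(-2592\right) \frac{1}{700} = - \frac{648}{175}$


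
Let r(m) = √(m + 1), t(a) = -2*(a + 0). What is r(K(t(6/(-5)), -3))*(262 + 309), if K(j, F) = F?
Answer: 571*I*√2 ≈ 807.52*I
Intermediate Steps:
t(a) = -2*a
r(m) = √(1 + m)
r(K(t(6/(-5)), -3))*(262 + 309) = √(1 - 3)*(262 + 309) = √(-2)*571 = (I*√2)*571 = 571*I*√2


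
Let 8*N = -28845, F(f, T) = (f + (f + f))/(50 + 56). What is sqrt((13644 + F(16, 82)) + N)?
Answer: sqrt(451185078)/212 ≈ 100.19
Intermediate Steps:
F(f, T) = 3*f/106 (F(f, T) = (f + 2*f)/106 = (3*f)*(1/106) = 3*f/106)
N = -28845/8 (N = (1/8)*(-28845) = -28845/8 ≈ -3605.6)
sqrt((13644 + F(16, 82)) + N) = sqrt((13644 + (3/106)*16) - 28845/8) = sqrt((13644 + 24/53) - 28845/8) = sqrt(723156/53 - 28845/8) = sqrt(4256463/424) = sqrt(451185078)/212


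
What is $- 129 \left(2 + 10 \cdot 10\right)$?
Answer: $-13158$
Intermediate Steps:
$- 129 \left(2 + 10 \cdot 10\right) = - 129 \left(2 + 100\right) = \left(-129\right) 102 = -13158$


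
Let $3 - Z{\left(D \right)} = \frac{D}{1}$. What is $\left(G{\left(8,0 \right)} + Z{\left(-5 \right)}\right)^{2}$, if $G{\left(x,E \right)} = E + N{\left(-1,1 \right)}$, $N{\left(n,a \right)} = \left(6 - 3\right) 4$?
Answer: $400$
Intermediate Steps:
$N{\left(n,a \right)} = 12$ ($N{\left(n,a \right)} = 3 \cdot 4 = 12$)
$G{\left(x,E \right)} = 12 + E$ ($G{\left(x,E \right)} = E + 12 = 12 + E$)
$Z{\left(D \right)} = 3 - D$ ($Z{\left(D \right)} = 3 - \frac{D}{1} = 3 - D 1 = 3 - D$)
$\left(G{\left(8,0 \right)} + Z{\left(-5 \right)}\right)^{2} = \left(\left(12 + 0\right) + \left(3 - -5\right)\right)^{2} = \left(12 + \left(3 + 5\right)\right)^{2} = \left(12 + 8\right)^{2} = 20^{2} = 400$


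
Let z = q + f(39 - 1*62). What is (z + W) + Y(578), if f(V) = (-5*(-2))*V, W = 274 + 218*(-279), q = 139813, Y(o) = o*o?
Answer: 413119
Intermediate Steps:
Y(o) = o²
W = -60548 (W = 274 - 60822 = -60548)
f(V) = 10*V
z = 139583 (z = 139813 + 10*(39 - 1*62) = 139813 + 10*(39 - 62) = 139813 + 10*(-23) = 139813 - 230 = 139583)
(z + W) + Y(578) = (139583 - 60548) + 578² = 79035 + 334084 = 413119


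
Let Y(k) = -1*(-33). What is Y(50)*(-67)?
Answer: -2211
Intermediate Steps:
Y(k) = 33
Y(50)*(-67) = 33*(-67) = -2211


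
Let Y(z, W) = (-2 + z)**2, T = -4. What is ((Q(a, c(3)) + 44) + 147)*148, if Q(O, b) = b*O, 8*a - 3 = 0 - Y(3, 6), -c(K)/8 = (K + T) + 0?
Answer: 28564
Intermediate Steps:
c(K) = 32 - 8*K (c(K) = -8*((K - 4) + 0) = -8*((-4 + K) + 0) = -8*(-4 + K) = 32 - 8*K)
a = 1/4 (a = 3/8 + (0 - (-2 + 3)**2)/8 = 3/8 + (0 - 1*1**2)/8 = 3/8 + (0 - 1*1)/8 = 3/8 + (0 - 1)/8 = 3/8 + (1/8)*(-1) = 3/8 - 1/8 = 1/4 ≈ 0.25000)
Q(O, b) = O*b
((Q(a, c(3)) + 44) + 147)*148 = (((32 - 8*3)/4 + 44) + 147)*148 = (((32 - 24)/4 + 44) + 147)*148 = (((1/4)*8 + 44) + 147)*148 = ((2 + 44) + 147)*148 = (46 + 147)*148 = 193*148 = 28564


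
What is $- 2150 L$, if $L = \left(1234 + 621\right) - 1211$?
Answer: $-1384600$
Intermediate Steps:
$L = 644$ ($L = 1855 - 1211 = 644$)
$- 2150 L = \left(-2150\right) 644 = -1384600$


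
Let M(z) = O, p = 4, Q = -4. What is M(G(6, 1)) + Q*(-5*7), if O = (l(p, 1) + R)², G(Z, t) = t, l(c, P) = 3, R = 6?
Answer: 221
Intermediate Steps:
O = 81 (O = (3 + 6)² = 9² = 81)
M(z) = 81
M(G(6, 1)) + Q*(-5*7) = 81 - (-20)*7 = 81 - 4*(-35) = 81 + 140 = 221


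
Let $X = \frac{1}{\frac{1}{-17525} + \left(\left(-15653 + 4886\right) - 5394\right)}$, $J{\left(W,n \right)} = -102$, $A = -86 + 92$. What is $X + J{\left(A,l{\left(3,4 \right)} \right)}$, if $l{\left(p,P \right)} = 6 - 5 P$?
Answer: $- \frac{28888613177}{283221526} \approx -102.0$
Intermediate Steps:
$A = 6$
$X = - \frac{17525}{283221526}$ ($X = \frac{1}{- \frac{1}{17525} - 16161} = \frac{1}{- \frac{283221526}{17525}} = - \frac{17525}{283221526} \approx -6.1877 \cdot 10^{-5}$)
$X + J{\left(A,l{\left(3,4 \right)} \right)} = - \frac{17525}{283221526} - 102 = - \frac{28888613177}{283221526}$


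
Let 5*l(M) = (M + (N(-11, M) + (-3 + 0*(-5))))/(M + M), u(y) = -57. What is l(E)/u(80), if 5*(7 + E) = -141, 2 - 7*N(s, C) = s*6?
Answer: -997/702240 ≈ -0.0014197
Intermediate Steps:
N(s, C) = 2/7 - 6*s/7 (N(s, C) = 2/7 - s*6/7 = 2/7 - 6*s/7)
E = -176/5 (E = -7 + (⅕)*(-141) = -7 - 141/5 = -176/5 ≈ -35.200)
l(M) = (47/7 + M)/(10*M) (l(M) = ((M + ((2/7 - 6/7*(-11)) + (-3 + 0*(-5))))/(M + M))/5 = ((M + ((2/7 + 66/7) + (-3 + 0)))/((2*M)))/5 = ((M + (68/7 - 3))*(1/(2*M)))/5 = ((M + 47/7)*(1/(2*M)))/5 = ((47/7 + M)*(1/(2*M)))/5 = ((47/7 + M)/(2*M))/5 = (47/7 + M)/(10*M))
l(E)/u(80) = ((47 + 7*(-176/5))/(70*(-176/5)))/(-57) = ((1/70)*(-5/176)*(47 - 1232/5))*(-1/57) = ((1/70)*(-5/176)*(-997/5))*(-1/57) = (997/12320)*(-1/57) = -997/702240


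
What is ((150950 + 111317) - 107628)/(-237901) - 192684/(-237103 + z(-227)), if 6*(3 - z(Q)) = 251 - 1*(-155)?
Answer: 27493036435/169267275203 ≈ 0.16242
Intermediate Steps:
z(Q) = -194/3 (z(Q) = 3 - (251 - 1*(-155))/6 = 3 - (251 + 155)/6 = 3 - ⅙*406 = 3 - 203/3 = -194/3)
((150950 + 111317) - 107628)/(-237901) - 192684/(-237103 + z(-227)) = ((150950 + 111317) - 107628)/(-237901) - 192684/(-237103 - 194/3) = (262267 - 107628)*(-1/237901) - 192684/(-711503/3) = 154639*(-1/237901) - 192684*(-3/711503) = -154639/237901 + 578052/711503 = 27493036435/169267275203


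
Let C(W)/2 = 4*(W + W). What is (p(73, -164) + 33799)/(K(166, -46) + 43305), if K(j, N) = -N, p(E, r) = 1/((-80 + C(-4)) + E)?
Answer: 2399728/3077921 ≈ 0.77966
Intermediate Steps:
C(W) = 16*W (C(W) = 2*(4*(W + W)) = 2*(4*(2*W)) = 2*(8*W) = 16*W)
p(E, r) = 1/(-144 + E) (p(E, r) = 1/((-80 + 16*(-4)) + E) = 1/((-80 - 64) + E) = 1/(-144 + E))
(p(73, -164) + 33799)/(K(166, -46) + 43305) = (1/(-144 + 73) + 33799)/(-1*(-46) + 43305) = (1/(-71) + 33799)/(46 + 43305) = (-1/71 + 33799)/43351 = (2399728/71)*(1/43351) = 2399728/3077921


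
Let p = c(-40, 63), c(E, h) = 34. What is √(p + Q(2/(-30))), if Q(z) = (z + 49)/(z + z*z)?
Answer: I*√36869/7 ≈ 27.43*I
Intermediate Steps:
Q(z) = (49 + z)/(z + z²)
p = 34
√(p + Q(2/(-30))) = √(34 + (49 + 2/(-30))/(((2/(-30)))*(1 + 2/(-30)))) = √(34 + (49 + 2*(-1/30))/(((2*(-1/30)))*(1 + 2*(-1/30)))) = √(34 + (49 - 1/15)/((-1/15)*(1 - 1/15))) = √(34 - 15*734/15/14/15) = √(34 - 15*15/14*734/15) = √(34 - 5505/7) = √(-5267/7) = I*√36869/7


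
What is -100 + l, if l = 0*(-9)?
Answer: -100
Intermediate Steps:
l = 0
-100 + l = -100 + 0 = -100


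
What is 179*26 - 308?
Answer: 4346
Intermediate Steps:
179*26 - 308 = 4654 - 308 = 4346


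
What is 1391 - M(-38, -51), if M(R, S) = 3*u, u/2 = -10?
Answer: 1451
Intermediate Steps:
u = -20 (u = 2*(-10) = -20)
M(R, S) = -60 (M(R, S) = 3*(-20) = -60)
1391 - M(-38, -51) = 1391 - 1*(-60) = 1391 + 60 = 1451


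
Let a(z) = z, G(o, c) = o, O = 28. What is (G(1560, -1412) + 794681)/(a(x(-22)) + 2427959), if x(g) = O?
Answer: 796241/2427987 ≈ 0.32794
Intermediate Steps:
x(g) = 28
(G(1560, -1412) + 794681)/(a(x(-22)) + 2427959) = (1560 + 794681)/(28 + 2427959) = 796241/2427987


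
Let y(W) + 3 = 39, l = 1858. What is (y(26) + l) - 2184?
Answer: -290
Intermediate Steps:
y(W) = 36 (y(W) = -3 + 39 = 36)
(y(26) + l) - 2184 = (36 + 1858) - 2184 = 1894 - 2184 = -290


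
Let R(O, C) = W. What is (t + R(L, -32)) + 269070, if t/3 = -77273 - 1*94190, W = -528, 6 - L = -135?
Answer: -245847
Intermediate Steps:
L = 141 (L = 6 - 1*(-135) = 6 + 135 = 141)
R(O, C) = -528
t = -514389 (t = 3*(-77273 - 1*94190) = 3*(-77273 - 94190) = 3*(-171463) = -514389)
(t + R(L, -32)) + 269070 = (-514389 - 528) + 269070 = -514917 + 269070 = -245847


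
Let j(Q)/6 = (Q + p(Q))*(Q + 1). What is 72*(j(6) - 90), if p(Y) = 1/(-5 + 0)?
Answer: 55296/5 ≈ 11059.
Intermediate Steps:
p(Y) = -⅕ (p(Y) = 1/(-5) = -⅕)
j(Q) = 6*(1 + Q)*(-⅕ + Q) (j(Q) = 6*((Q - ⅕)*(Q + 1)) = 6*((-⅕ + Q)*(1 + Q)) = 6*((1 + Q)*(-⅕ + Q)) = 6*(1 + Q)*(-⅕ + Q))
72*(j(6) - 90) = 72*((-6/5 + 6*6² + (24/5)*6) - 90) = 72*((-6/5 + 6*36 + 144/5) - 90) = 72*((-6/5 + 216 + 144/5) - 90) = 72*(1218/5 - 90) = 72*(768/5) = 55296/5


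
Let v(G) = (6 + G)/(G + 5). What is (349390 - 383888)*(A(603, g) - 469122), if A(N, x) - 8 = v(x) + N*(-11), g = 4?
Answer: 147710535074/9 ≈ 1.6412e+10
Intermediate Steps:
v(G) = (6 + G)/(5 + G)
A(N, x) = 8 - 11*N + (6 + x)/(5 + x) (A(N, x) = 8 + ((6 + x)/(5 + x) + N*(-11)) = 8 + ((6 + x)/(5 + x) - 11*N) = 8 + (-11*N + (6 + x)/(5 + x)) = 8 - 11*N + (6 + x)/(5 + x))
(349390 - 383888)*(A(603, g) - 469122) = (349390 - 383888)*((6 + 4 + (5 + 4)*(8 - 11*603))/(5 + 4) - 469122) = -34498*((6 + 4 + 9*(8 - 6633))/9 - 469122) = -34498*((6 + 4 + 9*(-6625))/9 - 469122) = -34498*((6 + 4 - 59625)/9 - 469122) = -34498*((1/9)*(-59615) - 469122) = -34498*(-59615/9 - 469122) = -34498*(-4281713/9) = 147710535074/9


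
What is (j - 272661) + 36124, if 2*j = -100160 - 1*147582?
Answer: -360408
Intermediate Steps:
j = -123871 (j = (-100160 - 1*147582)/2 = (-100160 - 147582)/2 = (1/2)*(-247742) = -123871)
(j - 272661) + 36124 = (-123871 - 272661) + 36124 = -396532 + 36124 = -360408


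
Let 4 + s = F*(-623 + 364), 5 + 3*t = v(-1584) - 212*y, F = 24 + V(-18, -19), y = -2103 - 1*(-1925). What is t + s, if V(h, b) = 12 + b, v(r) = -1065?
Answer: 7815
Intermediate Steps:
y = -178 (y = -2103 + 1925 = -178)
F = 17 (F = 24 + (12 - 19) = 24 - 7 = 17)
t = 12222 (t = -5/3 + (-1065 - 212*(-178))/3 = -5/3 + (-1065 + 37736)/3 = -5/3 + (⅓)*36671 = -5/3 + 36671/3 = 12222)
s = -4407 (s = -4 + 17*(-623 + 364) = -4 + 17*(-259) = -4 - 4403 = -4407)
t + s = 12222 - 4407 = 7815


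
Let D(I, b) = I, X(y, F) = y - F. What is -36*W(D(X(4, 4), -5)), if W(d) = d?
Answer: 0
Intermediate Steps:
-36*W(D(X(4, 4), -5)) = -36*(4 - 1*4) = -36*(4 - 4) = -36*0 = 0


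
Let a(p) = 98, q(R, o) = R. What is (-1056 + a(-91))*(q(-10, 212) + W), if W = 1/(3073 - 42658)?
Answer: 379225258/39585 ≈ 9580.0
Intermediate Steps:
W = -1/39585 (W = 1/(-39585) = -1/39585 ≈ -2.5262e-5)
(-1056 + a(-91))*(q(-10, 212) + W) = (-1056 + 98)*(-10 - 1/39585) = -958*(-395851/39585) = 379225258/39585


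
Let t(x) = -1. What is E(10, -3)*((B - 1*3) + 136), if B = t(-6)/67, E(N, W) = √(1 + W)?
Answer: 8910*I*√2/67 ≈ 188.07*I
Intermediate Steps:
B = -1/67 ≈ -0.014925
E(10, -3)*((B - 1*3) + 136) = √(1 - 3)*((-1/67 - 1*3) + 136) = √(-2)*((-1/67 - 3) + 136) = (I*√2)*(-202/67 + 136) = (I*√2)*(8910/67) = 8910*I*√2/67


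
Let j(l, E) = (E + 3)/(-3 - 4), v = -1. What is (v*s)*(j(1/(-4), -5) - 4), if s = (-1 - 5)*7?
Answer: -156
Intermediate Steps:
j(l, E) = -3/7 - E/7 (j(l, E) = (3 + E)/(-7) = (3 + E)*(-⅐) = -3/7 - E/7)
s = -42 (s = -6*7 = -42)
(v*s)*(j(1/(-4), -5) - 4) = (-1*(-42))*((-3/7 - ⅐*(-5)) - 4) = 42*((-3/7 + 5/7) - 4) = 42*(2/7 - 4) = 42*(-26/7) = -156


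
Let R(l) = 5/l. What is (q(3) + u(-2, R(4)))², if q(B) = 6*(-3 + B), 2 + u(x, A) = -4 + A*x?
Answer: 289/4 ≈ 72.250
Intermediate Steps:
u(x, A) = -6 + A*x (u(x, A) = -2 + (-4 + A*x) = -6 + A*x)
q(B) = -18 + 6*B
(q(3) + u(-2, R(4)))² = ((-18 + 6*3) + (-6 + (5/4)*(-2)))² = ((-18 + 18) + (-6 + (5*(¼))*(-2)))² = (0 + (-6 + (5/4)*(-2)))² = (0 + (-6 - 5/2))² = (0 - 17/2)² = (-17/2)² = 289/4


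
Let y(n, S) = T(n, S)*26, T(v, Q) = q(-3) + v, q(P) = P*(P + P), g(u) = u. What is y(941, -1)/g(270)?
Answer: 12467/135 ≈ 92.348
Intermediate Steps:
q(P) = 2*P² (q(P) = P*(2*P) = 2*P²)
T(v, Q) = 18 + v (T(v, Q) = 2*(-3)² + v = 2*9 + v = 18 + v)
y(n, S) = 468 + 26*n (y(n, S) = (18 + n)*26 = 468 + 26*n)
y(941, -1)/g(270) = (468 + 26*941)/270 = (468 + 24466)*(1/270) = 24934*(1/270) = 12467/135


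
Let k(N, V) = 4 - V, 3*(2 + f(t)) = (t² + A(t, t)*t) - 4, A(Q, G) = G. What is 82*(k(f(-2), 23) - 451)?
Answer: -38540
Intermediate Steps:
f(t) = -10/3 + 2*t²/3 (f(t) = -2 + ((t² + t*t) - 4)/3 = -2 + ((t² + t²) - 4)/3 = -2 + (2*t² - 4)/3 = -2 + (-4 + 2*t²)/3 = -2 + (-4/3 + 2*t²/3) = -10/3 + 2*t²/3)
82*(k(f(-2), 23) - 451) = 82*((4 - 1*23) - 451) = 82*((4 - 23) - 451) = 82*(-19 - 451) = 82*(-470) = -38540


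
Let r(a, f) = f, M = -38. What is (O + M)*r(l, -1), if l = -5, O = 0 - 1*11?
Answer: 49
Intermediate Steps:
O = -11 (O = 0 - 11 = -11)
(O + M)*r(l, -1) = (-11 - 38)*(-1) = -49*(-1) = 49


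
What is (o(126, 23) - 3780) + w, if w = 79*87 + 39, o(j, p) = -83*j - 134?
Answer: -7460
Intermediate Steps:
o(j, p) = -134 - 83*j
w = 6912 (w = 6873 + 39 = 6912)
(o(126, 23) - 3780) + w = ((-134 - 83*126) - 3780) + 6912 = ((-134 - 10458) - 3780) + 6912 = (-10592 - 3780) + 6912 = -14372 + 6912 = -7460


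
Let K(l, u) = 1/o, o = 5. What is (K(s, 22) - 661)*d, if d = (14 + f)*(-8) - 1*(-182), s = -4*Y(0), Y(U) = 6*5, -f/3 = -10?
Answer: 112336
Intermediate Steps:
f = 30 (f = -3*(-10) = 30)
Y(U) = 30
s = -120 (s = -4*30 = -120)
K(l, u) = ⅕ (K(l, u) = 1/5 = ⅕)
d = -170 (d = (14 + 30)*(-8) - 1*(-182) = 44*(-8) + 182 = -352 + 182 = -170)
(K(s, 22) - 661)*d = (⅕ - 661)*(-170) = -3304/5*(-170) = 112336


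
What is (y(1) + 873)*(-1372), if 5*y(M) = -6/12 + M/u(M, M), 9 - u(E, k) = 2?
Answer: -1197658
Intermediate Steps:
u(E, k) = 7 (u(E, k) = 9 - 1*2 = 9 - 2 = 7)
y(M) = -1/10 + M/35 (y(M) = (-6/12 + M/7)/5 = (-6*1/12 + M*(1/7))/5 = (-1/2 + M/7)/5 = -1/10 + M/35)
(y(1) + 873)*(-1372) = ((-1/10 + (1/35)*1) + 873)*(-1372) = ((-1/10 + 1/35) + 873)*(-1372) = (-1/14 + 873)*(-1372) = (12221/14)*(-1372) = -1197658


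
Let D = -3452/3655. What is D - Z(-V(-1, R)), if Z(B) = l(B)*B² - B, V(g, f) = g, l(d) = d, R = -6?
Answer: -3452/3655 ≈ -0.94446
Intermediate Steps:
D = -3452/3655 (D = -3452*1/3655 = -3452/3655 ≈ -0.94446)
Z(B) = B³ - B (Z(B) = B*B² - B = B³ - B)
D - Z(-V(-1, R)) = -3452/3655 - ((-1*(-1))³ - (-1)*(-1)) = -3452/3655 - (1³ - 1*1) = -3452/3655 - (1 - 1) = -3452/3655 - 1*0 = -3452/3655 + 0 = -3452/3655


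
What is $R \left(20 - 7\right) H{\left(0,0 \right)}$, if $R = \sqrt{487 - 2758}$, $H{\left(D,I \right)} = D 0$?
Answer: $0$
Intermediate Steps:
$H{\left(D,I \right)} = 0$
$R = i \sqrt{2271}$ ($R = \sqrt{-2271} = i \sqrt{2271} \approx 47.655 i$)
$R \left(20 - 7\right) H{\left(0,0 \right)} = i \sqrt{2271} \left(20 - 7\right) 0 = i \sqrt{2271} \cdot 13 \cdot 0 = i \sqrt{2271} \cdot 0 = 0$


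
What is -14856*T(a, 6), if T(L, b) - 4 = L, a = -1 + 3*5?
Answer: -267408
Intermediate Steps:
a = 14 (a = -1 + 15 = 14)
T(L, b) = 4 + L
-14856*T(a, 6) = -14856*(4 + 14) = -14856*18 = -267408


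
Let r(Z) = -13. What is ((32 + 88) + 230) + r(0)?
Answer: 337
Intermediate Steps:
((32 + 88) + 230) + r(0) = ((32 + 88) + 230) - 13 = (120 + 230) - 13 = 350 - 13 = 337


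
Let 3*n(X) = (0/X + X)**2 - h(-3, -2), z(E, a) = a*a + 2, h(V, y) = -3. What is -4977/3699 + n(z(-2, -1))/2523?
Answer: -464525/345651 ≈ -1.3439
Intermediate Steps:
z(E, a) = 2 + a**2 (z(E, a) = a**2 + 2 = 2 + a**2)
n(X) = 1 + X**2/3 (n(X) = ((0/X + X)**2 - 1*(-3))/3 = ((0 + X)**2 + 3)/3 = (X**2 + 3)/3 = (3 + X**2)/3 = 1 + X**2/3)
-4977/3699 + n(z(-2, -1))/2523 = -4977/3699 + (1 + (2 + (-1)**2)**2/3)/2523 = -4977*1/3699 + (1 + (2 + 1)**2/3)*(1/2523) = -553/411 + (1 + (1/3)*3**2)*(1/2523) = -553/411 + (1 + (1/3)*9)*(1/2523) = -553/411 + (1 + 3)*(1/2523) = -553/411 + 4*(1/2523) = -553/411 + 4/2523 = -464525/345651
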